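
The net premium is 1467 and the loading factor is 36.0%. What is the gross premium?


Gross = net * (1 + loading)
= 1467 * (1 + 0.36)
= 1467 * 1.36
= 1995.12


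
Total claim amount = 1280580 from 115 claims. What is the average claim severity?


severity = total / number
= 1280580 / 115
= 11135.4783


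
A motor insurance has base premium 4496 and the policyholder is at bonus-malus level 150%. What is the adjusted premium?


adjusted = base * BM_level / 100
= 4496 * 150 / 100
= 4496 * 1.5
= 6744.0


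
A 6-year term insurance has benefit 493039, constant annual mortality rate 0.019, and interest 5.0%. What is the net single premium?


NSP = benefit * sum_{k=0}^{n-1} k_p_x * q * v^(k+1)
With constant q=0.019, v=0.952381
Sum = 0.092223
NSP = 493039 * 0.092223
= 45469.2934


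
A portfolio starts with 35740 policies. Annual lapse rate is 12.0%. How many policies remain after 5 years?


remaining = initial * (1 - lapse)^years
= 35740 * (1 - 0.12)^5
= 35740 * 0.527732
= 18861.1387


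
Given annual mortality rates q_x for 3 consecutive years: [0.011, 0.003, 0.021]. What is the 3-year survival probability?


p_k = 1 - q_k for each year
Survival = product of (1 - q_k)
= 0.989 * 0.997 * 0.979
= 0.9653


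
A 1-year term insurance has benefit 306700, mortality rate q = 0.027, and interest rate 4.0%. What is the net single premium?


NSP = benefit * q * v
v = 1/(1+i) = 0.961538
NSP = 306700 * 0.027 * 0.961538
= 7962.4038


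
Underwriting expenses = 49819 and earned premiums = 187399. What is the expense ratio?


Expense ratio = expenses / premiums
= 49819 / 187399
= 0.2658


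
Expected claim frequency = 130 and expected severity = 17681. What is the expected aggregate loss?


E[S] = E[N] * E[X]
= 130 * 17681
= 2.2985e+06


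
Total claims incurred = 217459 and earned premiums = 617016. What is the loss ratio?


Loss ratio = claims / premiums
= 217459 / 617016
= 0.3524


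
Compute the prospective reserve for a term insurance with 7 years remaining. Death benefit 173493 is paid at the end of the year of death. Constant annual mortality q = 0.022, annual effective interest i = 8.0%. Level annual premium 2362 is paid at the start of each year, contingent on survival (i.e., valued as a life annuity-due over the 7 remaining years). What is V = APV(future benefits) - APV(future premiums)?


v = 1/(1+i) = 0.925926
APV(future benefits) per unit = sum_{k=0}^{6} k_p_x * q * v^(k+1) = 0.107983
APV(future benefits) = 173493 * 0.107983 = 18734.3249
Life annuity-due factor ä_{x:7} = sum_{k=0}^{6} k_p_x * v^k = 5.300992
APV(future premiums) = 2362 * 5.300992 = 12520.9436
V = 18734.3249 - 12520.9436
= 6213.3813


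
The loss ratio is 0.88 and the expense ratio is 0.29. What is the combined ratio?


Combined ratio = loss ratio + expense ratio
= 0.88 + 0.29
= 1.17


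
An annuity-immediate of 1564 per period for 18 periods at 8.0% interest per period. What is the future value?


FV = PMT * ((1+i)^n - 1) / i
= 1564 * ((1.08)^18 - 1) / 0.08
= 1564 * (3.996019 - 1) / 0.08
= 58572.1812


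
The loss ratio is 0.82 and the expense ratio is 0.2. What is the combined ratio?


Combined ratio = loss ratio + expense ratio
= 0.82 + 0.2
= 1.02


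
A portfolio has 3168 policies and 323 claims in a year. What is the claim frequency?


frequency = claims / policies
= 323 / 3168
= 0.102


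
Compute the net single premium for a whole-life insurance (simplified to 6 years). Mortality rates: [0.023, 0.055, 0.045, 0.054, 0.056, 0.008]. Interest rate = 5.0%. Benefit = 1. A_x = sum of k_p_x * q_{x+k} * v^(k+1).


v = 0.952381
Year 0: k_p_x=1.0, q=0.023, term=0.021905
Year 1: k_p_x=0.977, q=0.055, term=0.048739
Year 2: k_p_x=0.923265, q=0.045, term=0.03589
Year 3: k_p_x=0.881718, q=0.054, term=0.039171
Year 4: k_p_x=0.834105, q=0.056, term=0.036598
Year 5: k_p_x=0.787395, q=0.008, term=0.004701
A_x = 0.187


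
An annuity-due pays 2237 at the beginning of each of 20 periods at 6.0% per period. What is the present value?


PV_due = PMT * (1-(1+i)^(-n))/i * (1+i)
PV_immediate = 25658.2138
PV_due = 25658.2138 * 1.06
= 27197.7066


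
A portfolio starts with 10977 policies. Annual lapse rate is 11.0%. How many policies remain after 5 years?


remaining = initial * (1 - lapse)^years
= 10977 * (1 - 0.11)^5
= 10977 * 0.558406
= 6129.6221


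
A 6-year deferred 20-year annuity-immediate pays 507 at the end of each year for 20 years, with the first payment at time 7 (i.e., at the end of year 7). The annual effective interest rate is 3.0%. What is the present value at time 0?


PV at time 6 of the 20-year annuity-immediate:
a_n = 507 * (1-(1+0.03)^(-20))/0.03 = 7542.8798
Discount back 6 years to time 0:
PV = 7542.8798 * (1+0.03)^(-6)
= 7542.8798 * 0.837484
= 6317.043


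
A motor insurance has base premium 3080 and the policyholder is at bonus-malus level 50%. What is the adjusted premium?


adjusted = base * BM_level / 100
= 3080 * 50 / 100
= 3080 * 0.5
= 1540.0


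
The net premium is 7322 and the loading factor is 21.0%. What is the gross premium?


Gross = net * (1 + loading)
= 7322 * (1 + 0.21)
= 7322 * 1.21
= 8859.62


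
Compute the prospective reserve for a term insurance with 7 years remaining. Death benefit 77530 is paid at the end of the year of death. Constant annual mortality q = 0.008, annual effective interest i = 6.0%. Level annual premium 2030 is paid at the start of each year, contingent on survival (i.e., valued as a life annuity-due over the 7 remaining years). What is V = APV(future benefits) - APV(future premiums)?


v = 1/(1+i) = 0.943396
APV(future benefits) per unit = sum_{k=0}^{6} k_p_x * q * v^(k+1) = 0.043683
APV(future benefits) = 77530 * 0.043683 = 3386.73
Life annuity-due factor ä_{x:7} = sum_{k=0}^{6} k_p_x * v^k = 5.787975
APV(future premiums) = 2030 * 5.787975 = 11749.5897
V = 3386.73 - 11749.5897
= -8362.8597


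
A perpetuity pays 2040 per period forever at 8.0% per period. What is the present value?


PV = PMT / i
= 2040 / 0.08
= 25500.0


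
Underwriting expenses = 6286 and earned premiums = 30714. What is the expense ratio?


Expense ratio = expenses / premiums
= 6286 / 30714
= 0.2047


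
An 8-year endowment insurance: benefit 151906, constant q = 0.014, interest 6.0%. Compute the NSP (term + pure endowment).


Term component = 12631.0464
Pure endowment = 8_p_x * v^8 * benefit = 0.893337 * 0.627412 * 151906 = 85141.8976
NSP = 97772.944


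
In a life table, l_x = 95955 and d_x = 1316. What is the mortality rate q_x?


q_x = d_x / l_x
= 1316 / 95955
= 0.0137


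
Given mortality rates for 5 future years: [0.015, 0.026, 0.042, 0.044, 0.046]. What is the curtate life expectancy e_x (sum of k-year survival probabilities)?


e_x = sum_{k=1}^{n} k_p_x
k_p_x values:
  1_p_x = 0.985
  2_p_x = 0.95939
  3_p_x = 0.919096
  4_p_x = 0.878655
  5_p_x = 0.838237
e_x = 4.5804


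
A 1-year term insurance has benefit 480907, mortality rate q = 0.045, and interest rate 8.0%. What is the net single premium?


NSP = benefit * q * v
v = 1/(1+i) = 0.925926
NSP = 480907 * 0.045 * 0.925926
= 20037.7917


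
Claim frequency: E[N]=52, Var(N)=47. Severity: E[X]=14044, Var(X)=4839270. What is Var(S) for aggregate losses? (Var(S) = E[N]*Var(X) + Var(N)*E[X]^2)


Var(S) = E[N]*Var(X) + Var(N)*E[X]^2
= 52*4839270 + 47*14044^2
= 251642040 + 9269994992
= 9.5216e+09


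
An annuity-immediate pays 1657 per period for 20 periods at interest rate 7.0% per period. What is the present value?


PV = PMT * (1 - (1+i)^(-n)) / i
= 1657 * (1 - (1+0.07)^(-20)) / 0.07
= 1657 * (1 - 0.258419) / 0.07
= 1657 * 10.594014
= 17554.2816


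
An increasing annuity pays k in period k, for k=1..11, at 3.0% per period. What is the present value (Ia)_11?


(Ia)_n = sum_{k=1}^{n} k * v^k, v = 1/(1+i)
v = 0.970874
Sum computed term by term:
(Ia)_11 = 52.7856


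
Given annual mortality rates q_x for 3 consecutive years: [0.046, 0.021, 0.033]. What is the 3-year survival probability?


p_k = 1 - q_k for each year
Survival = product of (1 - q_k)
= 0.954 * 0.979 * 0.967
= 0.9031


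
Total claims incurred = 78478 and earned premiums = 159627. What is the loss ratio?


Loss ratio = claims / premiums
= 78478 / 159627
= 0.4916


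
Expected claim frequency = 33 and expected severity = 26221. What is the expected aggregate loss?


E[S] = E[N] * E[X]
= 33 * 26221
= 865293


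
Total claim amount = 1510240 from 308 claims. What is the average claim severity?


severity = total / number
= 1510240 / 308
= 4903.3766


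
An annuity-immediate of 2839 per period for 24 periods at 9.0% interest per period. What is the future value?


FV = PMT * ((1+i)^n - 1) / i
= 2839 * ((1.09)^24 - 1) / 0.09
= 2839 * (7.911083 - 1) / 0.09
= 218006.2793


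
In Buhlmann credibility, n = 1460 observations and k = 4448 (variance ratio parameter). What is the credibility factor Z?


Z = n / (n + k)
= 1460 / (1460 + 4448)
= 1460 / 5908
= 0.2471


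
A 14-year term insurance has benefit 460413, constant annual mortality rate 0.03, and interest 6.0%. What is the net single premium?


NSP = benefit * sum_{k=0}^{n-1} k_p_x * q * v^(k+1)
With constant q=0.03, v=0.943396
Sum = 0.237083
NSP = 460413 * 0.237083
= 109156.2311


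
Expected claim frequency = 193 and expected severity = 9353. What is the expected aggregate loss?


E[S] = E[N] * E[X]
= 193 * 9353
= 1.8051e+06


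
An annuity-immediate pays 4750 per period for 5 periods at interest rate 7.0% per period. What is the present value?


PV = PMT * (1 - (1+i)^(-n)) / i
= 4750 * (1 - (1+0.07)^(-5)) / 0.07
= 4750 * (1 - 0.712986) / 0.07
= 4750 * 4.100197
= 19475.9378


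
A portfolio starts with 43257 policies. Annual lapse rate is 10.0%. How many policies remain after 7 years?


remaining = initial * (1 - lapse)^years
= 43257 * (1 - 0.1)^7
= 43257 * 0.478297
= 20689.689


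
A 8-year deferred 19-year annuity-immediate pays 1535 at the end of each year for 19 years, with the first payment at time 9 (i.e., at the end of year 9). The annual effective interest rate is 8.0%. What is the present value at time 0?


PV at time 8 of the 19-year annuity-immediate:
a_n = 1535 * (1-(1+0.08)^(-19))/0.08 = 14741.5248
Discount back 8 years to time 0:
PV = 14741.5248 * (1+0.08)^(-8)
= 14741.5248 * 0.540269
= 7964.3871


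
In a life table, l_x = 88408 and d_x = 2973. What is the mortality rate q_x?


q_x = d_x / l_x
= 2973 / 88408
= 0.0336


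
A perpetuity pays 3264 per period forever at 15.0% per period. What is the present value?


PV = PMT / i
= 3264 / 0.15
= 21760.0


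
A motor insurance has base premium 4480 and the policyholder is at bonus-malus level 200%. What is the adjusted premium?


adjusted = base * BM_level / 100
= 4480 * 200 / 100
= 4480 * 2.0
= 8960.0


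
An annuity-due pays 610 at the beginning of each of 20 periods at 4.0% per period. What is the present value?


PV_due = PMT * (1-(1+i)^(-n))/i * (1+i)
PV_immediate = 8290.0991
PV_due = 8290.0991 * 1.04
= 8621.703


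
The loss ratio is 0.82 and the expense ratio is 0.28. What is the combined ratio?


Combined ratio = loss ratio + expense ratio
= 0.82 + 0.28
= 1.1


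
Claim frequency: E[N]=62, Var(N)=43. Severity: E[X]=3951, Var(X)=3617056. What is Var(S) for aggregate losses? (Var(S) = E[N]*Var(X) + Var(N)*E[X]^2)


Var(S) = E[N]*Var(X) + Var(N)*E[X]^2
= 62*3617056 + 43*3951^2
= 224257472 + 671247243
= 8.9550e+08


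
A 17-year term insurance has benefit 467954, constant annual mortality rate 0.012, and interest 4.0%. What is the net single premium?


NSP = benefit * sum_{k=0}^{n-1} k_p_x * q * v^(k+1)
With constant q=0.012, v=0.961538
Sum = 0.13428
NSP = 467954 * 0.13428
= 62836.8269


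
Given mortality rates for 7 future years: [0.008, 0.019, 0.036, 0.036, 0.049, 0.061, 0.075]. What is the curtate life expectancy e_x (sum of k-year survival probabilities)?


e_x = sum_{k=1}^{n} k_p_x
k_p_x values:
  1_p_x = 0.992
  2_p_x = 0.973152
  3_p_x = 0.938119
  4_p_x = 0.904346
  5_p_x = 0.860033
  6_p_x = 0.807571
  7_p_x = 0.747003
e_x = 6.2222


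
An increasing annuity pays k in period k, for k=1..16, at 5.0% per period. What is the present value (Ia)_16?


(Ia)_n = sum_{k=1}^{n} k * v^k, v = 1/(1+i)
v = 0.952381
Sum computed term by term:
(Ia)_16 = 80.9975


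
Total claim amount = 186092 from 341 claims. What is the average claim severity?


severity = total / number
= 186092 / 341
= 545.7243


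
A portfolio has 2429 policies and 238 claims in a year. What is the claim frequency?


frequency = claims / policies
= 238 / 2429
= 0.098


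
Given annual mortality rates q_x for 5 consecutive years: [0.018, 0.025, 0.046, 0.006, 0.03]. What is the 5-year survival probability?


p_k = 1 - q_k for each year
Survival = product of (1 - q_k)
= 0.982 * 0.975 * 0.954 * 0.994 * 0.97
= 0.8807


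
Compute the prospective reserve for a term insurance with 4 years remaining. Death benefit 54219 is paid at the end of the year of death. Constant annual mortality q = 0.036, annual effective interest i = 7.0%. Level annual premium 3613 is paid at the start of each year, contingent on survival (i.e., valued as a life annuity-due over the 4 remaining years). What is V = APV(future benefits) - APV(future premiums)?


v = 1/(1+i) = 0.934579
APV(future benefits) per unit = sum_{k=0}^{3} k_p_x * q * v^(k+1) = 0.115869
APV(future benefits) = 54219 * 0.115869 = 6282.3139
Life annuity-due factor ä_{x:4} = sum_{k=0}^{3} k_p_x * v^k = 3.443891
APV(future premiums) = 3613 * 3.443891 = 12442.7785
V = 6282.3139 - 12442.7785
= -6160.4646


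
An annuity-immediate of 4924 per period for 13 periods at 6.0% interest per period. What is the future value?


FV = PMT * ((1+i)^n - 1) / i
= 4924 * ((1.06)^13 - 1) / 0.06
= 4924 * (2.132928 - 1) / 0.06
= 92975.6459


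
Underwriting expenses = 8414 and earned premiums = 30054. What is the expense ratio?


Expense ratio = expenses / premiums
= 8414 / 30054
= 0.28


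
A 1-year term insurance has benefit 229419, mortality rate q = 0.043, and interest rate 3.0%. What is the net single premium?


NSP = benefit * q * v
v = 1/(1+i) = 0.970874
NSP = 229419 * 0.043 * 0.970874
= 9577.6864


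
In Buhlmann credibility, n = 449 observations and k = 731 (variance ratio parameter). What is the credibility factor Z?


Z = n / (n + k)
= 449 / (449 + 731)
= 449 / 1180
= 0.3805


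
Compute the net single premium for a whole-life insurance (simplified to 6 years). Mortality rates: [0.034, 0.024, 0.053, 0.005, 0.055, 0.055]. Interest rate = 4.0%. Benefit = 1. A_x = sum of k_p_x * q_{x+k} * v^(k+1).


v = 0.961538
Year 0: k_p_x=1.0, q=0.034, term=0.032692
Year 1: k_p_x=0.966, q=0.024, term=0.021435
Year 2: k_p_x=0.942816, q=0.053, term=0.044422
Year 3: k_p_x=0.892847, q=0.005, term=0.003816
Year 4: k_p_x=0.888383, q=0.055, term=0.04016
Year 5: k_p_x=0.839521, q=0.055, term=0.036492
A_x = 0.179


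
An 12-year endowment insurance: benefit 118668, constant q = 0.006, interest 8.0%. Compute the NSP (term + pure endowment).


Term component = 5220.4551
Pure endowment = 12_p_x * v^12 * benefit = 0.930329 * 0.397114 * 118668 = 43841.4763
NSP = 49061.9314


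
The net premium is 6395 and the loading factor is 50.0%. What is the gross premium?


Gross = net * (1 + loading)
= 6395 * (1 + 0.5)
= 6395 * 1.5
= 9592.5


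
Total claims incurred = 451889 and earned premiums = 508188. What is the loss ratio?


Loss ratio = claims / premiums
= 451889 / 508188
= 0.8892


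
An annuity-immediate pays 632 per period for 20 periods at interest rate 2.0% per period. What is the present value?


PV = PMT * (1 - (1+i)^(-n)) / i
= 632 * (1 - (1+0.02)^(-20)) / 0.02
= 632 * (1 - 0.672971) / 0.02
= 632 * 16.351433
= 10334.1059


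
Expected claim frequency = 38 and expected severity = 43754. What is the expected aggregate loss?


E[S] = E[N] * E[X]
= 38 * 43754
= 1.6627e+06


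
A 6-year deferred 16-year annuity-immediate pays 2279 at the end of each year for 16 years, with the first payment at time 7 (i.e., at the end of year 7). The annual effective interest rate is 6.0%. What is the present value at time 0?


PV at time 6 of the 16-year annuity-immediate:
a_n = 2279 * (1-(1+0.06)^(-16))/0.06 = 23031.3353
Discount back 6 years to time 0:
PV = 23031.3353 * (1+0.06)^(-6)
= 23031.3353 * 0.704961
= 16236.1826


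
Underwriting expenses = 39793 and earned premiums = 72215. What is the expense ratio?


Expense ratio = expenses / premiums
= 39793 / 72215
= 0.551


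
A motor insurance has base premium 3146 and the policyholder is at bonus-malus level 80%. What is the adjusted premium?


adjusted = base * BM_level / 100
= 3146 * 80 / 100
= 3146 * 0.8
= 2516.8


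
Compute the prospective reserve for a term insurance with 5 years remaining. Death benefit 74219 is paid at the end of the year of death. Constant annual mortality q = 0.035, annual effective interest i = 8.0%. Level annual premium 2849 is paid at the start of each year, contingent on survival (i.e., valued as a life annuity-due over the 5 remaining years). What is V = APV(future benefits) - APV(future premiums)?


v = 1/(1+i) = 0.925926
APV(future benefits) per unit = sum_{k=0}^{4} k_p_x * q * v^(k+1) = 0.131012
APV(future benefits) = 74219 * 0.131012 = 9723.5897
Life annuity-due factor ä_{x:5} = sum_{k=0}^{4} k_p_x * v^k = 4.04266
APV(future premiums) = 2849 * 4.04266 = 11517.5389
V = 9723.5897 - 11517.5389
= -1793.9492


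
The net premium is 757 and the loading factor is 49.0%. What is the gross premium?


Gross = net * (1 + loading)
= 757 * (1 + 0.49)
= 757 * 1.49
= 1127.93


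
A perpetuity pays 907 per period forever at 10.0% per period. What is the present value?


PV = PMT / i
= 907 / 0.1
= 9070.0


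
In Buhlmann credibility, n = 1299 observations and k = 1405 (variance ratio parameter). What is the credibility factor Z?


Z = n / (n + k)
= 1299 / (1299 + 1405)
= 1299 / 2704
= 0.4804


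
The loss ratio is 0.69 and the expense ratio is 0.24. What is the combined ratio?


Combined ratio = loss ratio + expense ratio
= 0.69 + 0.24
= 0.93


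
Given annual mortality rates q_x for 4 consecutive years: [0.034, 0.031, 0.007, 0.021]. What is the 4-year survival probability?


p_k = 1 - q_k for each year
Survival = product of (1 - q_k)
= 0.966 * 0.969 * 0.993 * 0.979
= 0.91


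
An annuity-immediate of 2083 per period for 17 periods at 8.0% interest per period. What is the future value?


FV = PMT * ((1+i)^n - 1) / i
= 2083 * ((1.08)^17 - 1) / 0.08
= 2083 * (3.700018 - 1) / 0.08
= 70301.7201


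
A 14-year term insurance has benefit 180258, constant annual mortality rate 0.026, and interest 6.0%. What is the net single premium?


NSP = benefit * sum_{k=0}^{n-1} k_p_x * q * v^(k+1)
With constant q=0.026, v=0.943396
Sum = 0.209852
NSP = 180258 * 0.209852
= 37827.4826


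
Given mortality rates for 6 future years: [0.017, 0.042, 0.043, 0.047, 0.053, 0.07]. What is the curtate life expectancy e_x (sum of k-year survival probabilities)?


e_x = sum_{k=1}^{n} k_p_x
k_p_x values:
  1_p_x = 0.983
  2_p_x = 0.941714
  3_p_x = 0.90122
  4_p_x = 0.858863
  5_p_x = 0.813343
  6_p_x = 0.756409
e_x = 5.2545


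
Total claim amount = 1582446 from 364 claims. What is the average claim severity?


severity = total / number
= 1582446 / 364
= 4347.3791


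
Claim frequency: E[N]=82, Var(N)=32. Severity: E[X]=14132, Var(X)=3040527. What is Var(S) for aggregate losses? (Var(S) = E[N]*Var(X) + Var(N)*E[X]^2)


Var(S) = E[N]*Var(X) + Var(N)*E[X]^2
= 82*3040527 + 32*14132^2
= 249323214 + 6390829568
= 6.6402e+09


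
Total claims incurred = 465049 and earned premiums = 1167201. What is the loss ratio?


Loss ratio = claims / premiums
= 465049 / 1167201
= 0.3984


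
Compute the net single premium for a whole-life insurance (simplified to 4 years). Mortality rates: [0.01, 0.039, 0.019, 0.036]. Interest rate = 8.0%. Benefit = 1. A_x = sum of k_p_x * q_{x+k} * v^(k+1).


v = 0.925926
Year 0: k_p_x=1.0, q=0.01, term=0.009259
Year 1: k_p_x=0.99, q=0.039, term=0.033102
Year 2: k_p_x=0.95139, q=0.019, term=0.01435
Year 3: k_p_x=0.933314, q=0.036, term=0.024696
A_x = 0.0814


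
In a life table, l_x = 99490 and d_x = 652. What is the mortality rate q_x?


q_x = d_x / l_x
= 652 / 99490
= 0.0066


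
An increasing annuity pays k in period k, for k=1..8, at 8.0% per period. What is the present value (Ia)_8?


(Ia)_n = sum_{k=1}^{n} k * v^k, v = 1/(1+i)
v = 0.925926
Sum computed term by term:
(Ia)_8 = 23.5527


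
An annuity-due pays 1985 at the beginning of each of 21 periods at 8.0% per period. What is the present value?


PV_due = PMT * (1-(1+i)^(-n))/i * (1+i)
PV_immediate = 19883.3543
PV_due = 19883.3543 * 1.08
= 21474.0226


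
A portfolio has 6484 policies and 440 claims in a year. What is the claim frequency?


frequency = claims / policies
= 440 / 6484
= 0.0679


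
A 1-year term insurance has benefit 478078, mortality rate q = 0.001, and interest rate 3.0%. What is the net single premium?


NSP = benefit * q * v
v = 1/(1+i) = 0.970874
NSP = 478078 * 0.001 * 0.970874
= 464.1534


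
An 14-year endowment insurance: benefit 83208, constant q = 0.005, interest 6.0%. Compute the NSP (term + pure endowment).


Term component = 3761.4734
Pure endowment = 14_p_x * v^14 * benefit = 0.93223 * 0.442301 * 83208 = 34308.8452
NSP = 38070.3186


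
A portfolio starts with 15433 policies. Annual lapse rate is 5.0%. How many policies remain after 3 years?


remaining = initial * (1 - lapse)^years
= 15433 * (1 - 0.05)^3
= 15433 * 0.857375
= 13231.8684


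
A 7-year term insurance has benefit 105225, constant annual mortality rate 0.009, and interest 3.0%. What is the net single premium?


NSP = benefit * sum_{k=0}^{n-1} k_p_x * q * v^(k+1)
With constant q=0.009, v=0.970874
Sum = 0.054639
NSP = 105225 * 0.054639
= 5749.4312


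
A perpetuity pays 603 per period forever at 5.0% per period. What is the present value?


PV = PMT / i
= 603 / 0.05
= 12060.0


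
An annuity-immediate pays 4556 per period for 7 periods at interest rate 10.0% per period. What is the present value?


PV = PMT * (1 - (1+i)^(-n)) / i
= 4556 * (1 - (1+0.1)^(-7)) / 0.1
= 4556 * (1 - 0.513158) / 0.1
= 4556 * 4.868419
= 22180.5161


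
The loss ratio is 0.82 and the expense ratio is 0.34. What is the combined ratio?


Combined ratio = loss ratio + expense ratio
= 0.82 + 0.34
= 1.16


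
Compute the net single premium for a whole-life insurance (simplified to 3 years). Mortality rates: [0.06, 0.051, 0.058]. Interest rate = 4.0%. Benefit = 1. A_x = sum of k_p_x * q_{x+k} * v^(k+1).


v = 0.961538
Year 0: k_p_x=1.0, q=0.06, term=0.057692
Year 1: k_p_x=0.94, q=0.051, term=0.044323
Year 2: k_p_x=0.89206, q=0.058, term=0.045996
A_x = 0.148


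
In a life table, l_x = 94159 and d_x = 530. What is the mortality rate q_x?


q_x = d_x / l_x
= 530 / 94159
= 0.0056


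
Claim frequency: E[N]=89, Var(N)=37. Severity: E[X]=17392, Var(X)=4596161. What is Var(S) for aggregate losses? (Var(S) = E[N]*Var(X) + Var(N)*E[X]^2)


Var(S) = E[N]*Var(X) + Var(N)*E[X]^2
= 89*4596161 + 37*17392^2
= 409058329 + 11191821568
= 1.1601e+10


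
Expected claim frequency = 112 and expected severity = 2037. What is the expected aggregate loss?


E[S] = E[N] * E[X]
= 112 * 2037
= 228144


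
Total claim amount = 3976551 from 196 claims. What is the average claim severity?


severity = total / number
= 3976551 / 196
= 20288.5255


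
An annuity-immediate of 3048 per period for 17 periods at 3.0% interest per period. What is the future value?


FV = PMT * ((1+i)^n - 1) / i
= 3048 * ((1.03)^17 - 1) / 0.03
= 3048 * (1.652848 - 1) / 0.03
= 66329.3194


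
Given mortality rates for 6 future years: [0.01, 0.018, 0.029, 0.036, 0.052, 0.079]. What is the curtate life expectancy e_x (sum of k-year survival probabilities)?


e_x = sum_{k=1}^{n} k_p_x
k_p_x values:
  1_p_x = 0.99
  2_p_x = 0.97218
  3_p_x = 0.943987
  4_p_x = 0.910003
  5_p_x = 0.862683
  6_p_x = 0.794531
e_x = 5.4734


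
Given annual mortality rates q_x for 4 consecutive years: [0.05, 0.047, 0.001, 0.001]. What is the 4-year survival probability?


p_k = 1 - q_k for each year
Survival = product of (1 - q_k)
= 0.95 * 0.953 * 0.999 * 0.999
= 0.9035


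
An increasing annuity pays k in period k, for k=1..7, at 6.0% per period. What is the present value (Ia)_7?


(Ia)_n = sum_{k=1}^{n} k * v^k, v = 1/(1+i)
v = 0.943396
Sum computed term by term:
(Ia)_7 = 21.0321


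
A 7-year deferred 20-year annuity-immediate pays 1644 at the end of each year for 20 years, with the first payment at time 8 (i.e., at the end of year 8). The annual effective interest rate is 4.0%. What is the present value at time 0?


PV at time 7 of the 20-year annuity-immediate:
a_n = 1644 * (1-(1+0.04)^(-20))/0.04 = 22342.4965
Discount back 7 years to time 0:
PV = 22342.4965 * (1+0.04)^(-7)
= 22342.4965 * 0.759918
= 16978.4611


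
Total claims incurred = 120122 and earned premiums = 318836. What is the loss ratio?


Loss ratio = claims / premiums
= 120122 / 318836
= 0.3768


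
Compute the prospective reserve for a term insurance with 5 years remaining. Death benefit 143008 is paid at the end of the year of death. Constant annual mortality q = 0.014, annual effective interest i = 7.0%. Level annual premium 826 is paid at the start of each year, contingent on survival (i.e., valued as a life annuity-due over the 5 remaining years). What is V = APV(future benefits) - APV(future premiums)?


v = 1/(1+i) = 0.934579
APV(future benefits) per unit = sum_{k=0}^{4} k_p_x * q * v^(k+1) = 0.055924
APV(future benefits) = 143008 * 0.055924 = 7997.5991
Life annuity-due factor ä_{x:5} = sum_{k=0}^{4} k_p_x * v^k = 4.274202
APV(future premiums) = 826 * 4.274202 = 3530.4908
V = 7997.5991 - 3530.4908
= 4467.1083


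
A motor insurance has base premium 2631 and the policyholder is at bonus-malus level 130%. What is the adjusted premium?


adjusted = base * BM_level / 100
= 2631 * 130 / 100
= 2631 * 1.3
= 3420.3


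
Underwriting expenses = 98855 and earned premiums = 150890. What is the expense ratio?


Expense ratio = expenses / premiums
= 98855 / 150890
= 0.6551


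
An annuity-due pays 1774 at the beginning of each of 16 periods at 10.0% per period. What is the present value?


PV_due = PMT * (1-(1+i)^(-n))/i * (1+i)
PV_immediate = 13879.2591
PV_due = 13879.2591 * 1.1
= 15267.185


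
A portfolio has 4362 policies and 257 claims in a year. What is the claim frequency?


frequency = claims / policies
= 257 / 4362
= 0.0589


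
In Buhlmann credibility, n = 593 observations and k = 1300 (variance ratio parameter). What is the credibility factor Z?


Z = n / (n + k)
= 593 / (593 + 1300)
= 593 / 1893
= 0.3133


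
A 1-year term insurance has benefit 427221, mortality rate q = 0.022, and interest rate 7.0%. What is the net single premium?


NSP = benefit * q * v
v = 1/(1+i) = 0.934579
NSP = 427221 * 0.022 * 0.934579
= 8783.9832


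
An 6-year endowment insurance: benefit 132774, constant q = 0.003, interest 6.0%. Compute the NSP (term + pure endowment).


Term component = 1945.0377
Pure endowment = 6_p_x * v^6 * benefit = 0.982134 * 0.704961 * 132774 = 91928.2087
NSP = 93873.2464


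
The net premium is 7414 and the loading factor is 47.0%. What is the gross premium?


Gross = net * (1 + loading)
= 7414 * (1 + 0.47)
= 7414 * 1.47
= 10898.58


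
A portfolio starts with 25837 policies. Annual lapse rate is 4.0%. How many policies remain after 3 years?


remaining = initial * (1 - lapse)^years
= 25837 * (1 - 0.04)^3
= 25837 * 0.884736
= 22858.924


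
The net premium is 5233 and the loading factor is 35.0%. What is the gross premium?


Gross = net * (1 + loading)
= 5233 * (1 + 0.35)
= 5233 * 1.35
= 7064.55


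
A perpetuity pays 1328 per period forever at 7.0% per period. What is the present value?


PV = PMT / i
= 1328 / 0.07
= 18971.4286


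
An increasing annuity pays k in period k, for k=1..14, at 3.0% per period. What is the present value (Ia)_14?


(Ia)_n = sum_{k=1}^{n} k * v^k, v = 1/(1+i)
v = 0.970874
Sum computed term by term:
(Ia)_14 = 79.3102


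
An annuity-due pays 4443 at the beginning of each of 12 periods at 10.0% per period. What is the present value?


PV_due = PMT * (1-(1+i)^(-n))/i * (1+i)
PV_immediate = 30273.2328
PV_due = 30273.2328 * 1.1
= 33300.556


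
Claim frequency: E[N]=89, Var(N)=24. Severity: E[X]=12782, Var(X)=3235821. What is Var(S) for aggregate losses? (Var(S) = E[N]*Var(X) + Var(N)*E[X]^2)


Var(S) = E[N]*Var(X) + Var(N)*E[X]^2
= 89*3235821 + 24*12782^2
= 287988069 + 3921108576
= 4.2091e+09


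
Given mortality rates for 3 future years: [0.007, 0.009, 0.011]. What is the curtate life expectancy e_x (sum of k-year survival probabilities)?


e_x = sum_{k=1}^{n} k_p_x
k_p_x values:
  1_p_x = 0.993
  2_p_x = 0.984063
  3_p_x = 0.973238
e_x = 2.9503


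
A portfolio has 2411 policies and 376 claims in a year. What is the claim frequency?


frequency = claims / policies
= 376 / 2411
= 0.156


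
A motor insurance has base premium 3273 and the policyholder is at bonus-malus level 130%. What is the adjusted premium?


adjusted = base * BM_level / 100
= 3273 * 130 / 100
= 3273 * 1.3
= 4254.9


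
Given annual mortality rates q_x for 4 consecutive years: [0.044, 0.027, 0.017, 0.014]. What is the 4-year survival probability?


p_k = 1 - q_k for each year
Survival = product of (1 - q_k)
= 0.956 * 0.973 * 0.983 * 0.986
= 0.9016


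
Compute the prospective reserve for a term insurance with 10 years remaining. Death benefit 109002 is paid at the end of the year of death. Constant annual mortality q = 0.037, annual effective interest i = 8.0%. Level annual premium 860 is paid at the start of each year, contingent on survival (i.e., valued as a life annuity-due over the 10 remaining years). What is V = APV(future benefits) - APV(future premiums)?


v = 1/(1+i) = 0.925926
APV(future benefits) per unit = sum_{k=0}^{9} k_p_x * q * v^(k+1) = 0.215768
APV(future benefits) = 109002 * 0.215768 = 23519.1666
Life annuity-due factor ä_{x:10} = sum_{k=0}^{9} k_p_x * v^k = 6.298099
APV(future premiums) = 860 * 6.298099 = 5416.3653
V = 23519.1666 - 5416.3653
= 18102.8013


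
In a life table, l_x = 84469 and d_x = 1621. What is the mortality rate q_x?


q_x = d_x / l_x
= 1621 / 84469
= 0.0192


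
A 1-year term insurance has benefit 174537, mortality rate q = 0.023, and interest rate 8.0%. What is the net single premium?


NSP = benefit * q * v
v = 1/(1+i) = 0.925926
NSP = 174537 * 0.023 * 0.925926
= 3716.9917


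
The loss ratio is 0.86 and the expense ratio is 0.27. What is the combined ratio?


Combined ratio = loss ratio + expense ratio
= 0.86 + 0.27
= 1.13


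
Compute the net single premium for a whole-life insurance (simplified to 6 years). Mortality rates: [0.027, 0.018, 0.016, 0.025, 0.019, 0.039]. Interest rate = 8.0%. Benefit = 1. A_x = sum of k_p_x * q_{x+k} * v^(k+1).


v = 0.925926
Year 0: k_p_x=1.0, q=0.027, term=0.025
Year 1: k_p_x=0.973, q=0.018, term=0.015015
Year 2: k_p_x=0.955486, q=0.016, term=0.012136
Year 3: k_p_x=0.940198, q=0.025, term=0.017277
Year 4: k_p_x=0.916693, q=0.019, term=0.011854
Year 5: k_p_x=0.899276, q=0.039, term=0.022101
A_x = 0.1034


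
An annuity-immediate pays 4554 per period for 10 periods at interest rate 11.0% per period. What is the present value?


PV = PMT * (1 - (1+i)^(-n)) / i
= 4554 * (1 - (1+0.11)^(-10)) / 0.11
= 4554 * (1 - 0.352184) / 0.11
= 4554 * 5.889232
= 26819.5626


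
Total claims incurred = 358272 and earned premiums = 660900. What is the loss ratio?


Loss ratio = claims / premiums
= 358272 / 660900
= 0.5421


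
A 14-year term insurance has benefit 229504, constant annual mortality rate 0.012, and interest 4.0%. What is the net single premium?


NSP = benefit * sum_{k=0}^{n-1} k_p_x * q * v^(k+1)
With constant q=0.012, v=0.961538
Sum = 0.118229
NSP = 229504 * 0.118229
= 27133.9942


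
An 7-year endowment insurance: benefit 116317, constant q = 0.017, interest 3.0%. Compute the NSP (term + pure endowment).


Term component = 11732.6142
Pure endowment = 7_p_x * v^7 * benefit = 0.8869 * 0.813092 * 116317 = 83879.7726
NSP = 95612.3868


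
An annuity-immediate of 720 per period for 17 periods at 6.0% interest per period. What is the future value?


FV = PMT * ((1+i)^n - 1) / i
= 720 * ((1.06)^17 - 1) / 0.06
= 720 * (2.692773 - 1) / 0.06
= 20313.2734


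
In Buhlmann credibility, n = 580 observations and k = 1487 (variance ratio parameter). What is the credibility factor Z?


Z = n / (n + k)
= 580 / (580 + 1487)
= 580 / 2067
= 0.2806


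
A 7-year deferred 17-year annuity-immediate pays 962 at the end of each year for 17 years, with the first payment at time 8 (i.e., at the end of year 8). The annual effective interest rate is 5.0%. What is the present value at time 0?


PV at time 7 of the 17-year annuity-immediate:
a_n = 962 * (1-(1+0.05)^(-17))/0.05 = 10845.6517
Discount back 7 years to time 0:
PV = 10845.6517 * (1+0.05)^(-7)
= 10845.6517 * 0.710681
= 7707.8022


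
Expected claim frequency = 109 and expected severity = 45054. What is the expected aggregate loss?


E[S] = E[N] * E[X]
= 109 * 45054
= 4.9109e+06


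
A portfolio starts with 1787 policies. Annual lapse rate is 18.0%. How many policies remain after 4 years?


remaining = initial * (1 - lapse)^years
= 1787 * (1 - 0.18)^4
= 1787 * 0.452122
= 807.9416


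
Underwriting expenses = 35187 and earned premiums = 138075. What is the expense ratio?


Expense ratio = expenses / premiums
= 35187 / 138075
= 0.2548


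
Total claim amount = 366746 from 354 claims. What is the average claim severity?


severity = total / number
= 366746 / 354
= 1036.0056


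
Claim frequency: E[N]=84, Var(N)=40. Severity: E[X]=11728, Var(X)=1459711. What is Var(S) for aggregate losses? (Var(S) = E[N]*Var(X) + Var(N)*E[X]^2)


Var(S) = E[N]*Var(X) + Var(N)*E[X]^2
= 84*1459711 + 40*11728^2
= 122615724 + 5501839360
= 5.6245e+09


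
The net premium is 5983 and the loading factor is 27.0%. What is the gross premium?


Gross = net * (1 + loading)
= 5983 * (1 + 0.27)
= 5983 * 1.27
= 7598.41


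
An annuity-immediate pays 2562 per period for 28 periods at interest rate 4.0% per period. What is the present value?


PV = PMT * (1 - (1+i)^(-n)) / i
= 2562 * (1 - (1+0.04)^(-28)) / 0.04
= 2562 * (1 - 0.333477) / 0.04
= 2562 * 16.663063
= 42690.768


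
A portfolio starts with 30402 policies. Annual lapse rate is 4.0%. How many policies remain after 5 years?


remaining = initial * (1 - lapse)^years
= 30402 * (1 - 0.04)^5
= 30402 * 0.815373
= 24788.9608


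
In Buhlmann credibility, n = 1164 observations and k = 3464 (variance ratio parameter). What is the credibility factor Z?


Z = n / (n + k)
= 1164 / (1164 + 3464)
= 1164 / 4628
= 0.2515


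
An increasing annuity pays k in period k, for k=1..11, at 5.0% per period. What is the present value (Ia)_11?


(Ia)_n = sum_{k=1}^{n} k * v^k, v = 1/(1+i)
v = 0.952381
Sum computed term by term:
(Ia)_11 = 45.8053


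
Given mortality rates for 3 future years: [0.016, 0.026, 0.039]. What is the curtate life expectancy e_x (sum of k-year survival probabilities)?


e_x = sum_{k=1}^{n} k_p_x
k_p_x values:
  1_p_x = 0.984
  2_p_x = 0.958416
  3_p_x = 0.921038
e_x = 2.8635


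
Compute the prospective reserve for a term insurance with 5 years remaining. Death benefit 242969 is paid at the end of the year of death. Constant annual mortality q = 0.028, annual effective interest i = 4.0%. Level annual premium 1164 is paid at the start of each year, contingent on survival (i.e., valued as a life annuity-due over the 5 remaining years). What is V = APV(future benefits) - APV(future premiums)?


v = 1/(1+i) = 0.961538
APV(future benefits) per unit = sum_{k=0}^{4} k_p_x * q * v^(k+1) = 0.118126
APV(future benefits) = 242969 * 0.118126 = 28700.8829
Life annuity-due factor ä_{x:5} = sum_{k=0}^{4} k_p_x * v^k = 4.387526
APV(future premiums) = 1164 * 4.387526 = 5107.0802
V = 28700.8829 - 5107.0802
= 23593.8027


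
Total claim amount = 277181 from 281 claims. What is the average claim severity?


severity = total / number
= 277181 / 281
= 986.4093


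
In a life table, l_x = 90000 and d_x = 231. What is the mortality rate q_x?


q_x = d_x / l_x
= 231 / 90000
= 0.0026


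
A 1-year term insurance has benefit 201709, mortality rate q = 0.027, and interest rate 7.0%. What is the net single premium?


NSP = benefit * q * v
v = 1/(1+i) = 0.934579
NSP = 201709 * 0.027 * 0.934579
= 5089.8533


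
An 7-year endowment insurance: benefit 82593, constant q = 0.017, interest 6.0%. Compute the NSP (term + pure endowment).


Term component = 7479.2092
Pure endowment = 7_p_x * v^7 * benefit = 0.8869 * 0.665057 * 82593 = 48716.5819
NSP = 56195.7911


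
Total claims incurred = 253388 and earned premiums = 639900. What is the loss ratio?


Loss ratio = claims / premiums
= 253388 / 639900
= 0.396


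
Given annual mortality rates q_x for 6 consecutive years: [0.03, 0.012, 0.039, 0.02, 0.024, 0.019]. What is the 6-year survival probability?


p_k = 1 - q_k for each year
Survival = product of (1 - q_k)
= 0.97 * 0.988 * 0.961 * 0.98 * 0.976 * 0.981
= 0.8642


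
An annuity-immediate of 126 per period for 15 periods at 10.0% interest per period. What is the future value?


FV = PMT * ((1+i)^n - 1) / i
= 126 * ((1.1)^15 - 1) / 0.1
= 126 * (4.177248 - 1) / 0.1
= 4003.3327


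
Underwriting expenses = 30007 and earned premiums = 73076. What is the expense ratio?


Expense ratio = expenses / premiums
= 30007 / 73076
= 0.4106


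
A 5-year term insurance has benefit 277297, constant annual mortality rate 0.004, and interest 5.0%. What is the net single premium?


NSP = benefit * sum_{k=0}^{n-1} k_p_x * q * v^(k+1)
With constant q=0.004, v=0.952381
Sum = 0.017187
NSP = 277297 * 0.017187
= 4765.8007


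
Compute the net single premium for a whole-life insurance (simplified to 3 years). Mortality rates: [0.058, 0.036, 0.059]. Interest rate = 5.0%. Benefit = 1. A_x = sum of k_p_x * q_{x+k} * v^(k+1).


v = 0.952381
Year 0: k_p_x=1.0, q=0.058, term=0.055238
Year 1: k_p_x=0.942, q=0.036, term=0.030759
Year 2: k_p_x=0.908088, q=0.059, term=0.046282
A_x = 0.1323


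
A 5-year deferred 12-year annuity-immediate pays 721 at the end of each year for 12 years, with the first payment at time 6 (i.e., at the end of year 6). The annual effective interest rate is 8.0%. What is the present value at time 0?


PV at time 5 of the 12-year annuity-immediate:
a_n = 721 * (1-(1+0.08)^(-12))/0.08 = 5433.5123
Discount back 5 years to time 0:
PV = 5433.5123 * (1+0.08)^(-5)
= 5433.5123 * 0.680583
= 3697.9571


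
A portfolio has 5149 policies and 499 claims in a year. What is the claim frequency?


frequency = claims / policies
= 499 / 5149
= 0.0969


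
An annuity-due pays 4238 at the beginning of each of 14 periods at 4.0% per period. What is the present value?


PV_due = PMT * (1-(1+i)^(-n))/i * (1+i)
PV_immediate = 44766.515
PV_due = 44766.515 * 1.04
= 46557.1756


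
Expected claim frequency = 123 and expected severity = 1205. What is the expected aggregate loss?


E[S] = E[N] * E[X]
= 123 * 1205
= 148215


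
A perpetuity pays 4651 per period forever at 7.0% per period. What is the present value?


PV = PMT / i
= 4651 / 0.07
= 66442.8571


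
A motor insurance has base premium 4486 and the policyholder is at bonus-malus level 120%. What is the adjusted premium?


adjusted = base * BM_level / 100
= 4486 * 120 / 100
= 4486 * 1.2
= 5383.2
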